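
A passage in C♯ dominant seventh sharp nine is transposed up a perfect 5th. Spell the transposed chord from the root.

G-sharp B-sharp D-sharp F-sharp A-double-sharp

C-sharp up a perfect 5th → G-sharp. New chord: G-sharp dominant seventh sharp nine.
G-sharp — root
B-sharp — major 3rd
D-sharp — perfect 5th
F-sharp — minor 7th
A-double-sharp — augmented 9th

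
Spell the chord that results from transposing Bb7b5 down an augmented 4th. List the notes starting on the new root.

Fb, Ab, Cbb, Ebb

An augmented 4th down from Bb is Fb, so the new chord is Fb dominant seventh flat five.
Root: Fb
Major 3rd (3rd): Ab
Diminished 5th (5th): Cbb
Minor 7th (7th): Ebb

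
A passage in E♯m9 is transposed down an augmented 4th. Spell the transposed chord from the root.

B, D, F#, A, C#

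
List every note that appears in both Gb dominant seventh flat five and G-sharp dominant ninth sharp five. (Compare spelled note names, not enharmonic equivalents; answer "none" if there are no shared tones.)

Gb dominant seventh flat five = Gb, Bb, Dbb, Fb.
G-sharp dominant ninth sharp five = G#, B#, D##, F#, A#.
Shared: none.

none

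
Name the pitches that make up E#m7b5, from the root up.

E#, G#, B, D#

Root E#, quality half-diminished seventh:
root → E#
3rd (minor 3rd) → G#
5th (diminished 5th) → B
7th (minor 7th) → D#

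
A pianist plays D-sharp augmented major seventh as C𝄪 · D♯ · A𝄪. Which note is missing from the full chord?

F𝄪

D-sharp augmented major seventh = D♯, F𝄪, A𝄪, C𝄪. The voicing lacks the 3rd (major 3rd), F𝄪.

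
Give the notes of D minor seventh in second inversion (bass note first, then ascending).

A C D F

D minor seventh = D–F–A–C; second inversion → fifth (A) lowest.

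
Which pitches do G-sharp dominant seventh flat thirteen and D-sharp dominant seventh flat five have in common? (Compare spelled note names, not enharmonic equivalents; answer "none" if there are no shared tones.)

G-sharp dominant seventh flat thirteen = G♯, B♯, D♯, F♯, E.
D-sharp dominant seventh flat five = D♯, F𝄪, A, C♯.
Shared: D♯.

D♯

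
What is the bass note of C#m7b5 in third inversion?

B

C#m7b5 = C#–E–G–B. Third inversion → seventh in the bass = B.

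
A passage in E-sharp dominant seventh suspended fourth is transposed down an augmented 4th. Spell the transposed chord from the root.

B – E – F-sharp – A

An augmented 4th down from E-sharp is B, so the new chord is B dominant seventh suspended fourth.
- root: B
- perfect 4th: E
- perfect 5th: F-sharp
- minor 7th: A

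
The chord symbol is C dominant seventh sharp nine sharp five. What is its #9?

C dominant seventh sharp nine sharp five is built on C; its 9th is an augmented 9th above the root.
A second above C uses the letter D, and the augmented 9th above C is D#.

D#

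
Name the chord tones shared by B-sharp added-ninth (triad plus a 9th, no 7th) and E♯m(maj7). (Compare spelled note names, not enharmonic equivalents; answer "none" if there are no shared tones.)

B-sharp added-ninth: B♯ D𝄪 F𝄪 C𝄪
E♯m(maj7): E♯ G♯ B♯ D𝄪
Common to both → B♯, D𝄪.

B♯ D𝄪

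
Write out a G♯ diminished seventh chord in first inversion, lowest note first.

B, D, F, G-sharp

G♯ diminished seventh = G-sharp–B–D–F; first inversion → third (B) lowest.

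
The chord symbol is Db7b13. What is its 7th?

Cb

Db7b13 is built on Db; its 7th is a minor 7th above the root.
A seventh above D uses the letter C, and the minor 7th above Db is Cb.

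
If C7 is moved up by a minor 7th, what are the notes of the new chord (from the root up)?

C up a minor 7th → B♭. New chord: B♭ dominant seventh.
- root: B♭
- major 3rd: D
- perfect 5th: F
- minor 7th: A♭

B♭  D  F  A♭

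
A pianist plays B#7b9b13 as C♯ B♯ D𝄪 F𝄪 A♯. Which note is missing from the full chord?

The full B#7b9b13 chord is B♯, D𝄪, F𝄪, A♯, C♯, G♯.
Comparing with the voicing, the minor 13th (13th) — G♯ — is absent.

G♯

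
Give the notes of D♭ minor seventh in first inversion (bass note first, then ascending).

In root position, D♭ minor seventh is Db–Fb–Ab–Cb.
First inversion puts the third (Fb) in the bass.

Fb Ab Cb Db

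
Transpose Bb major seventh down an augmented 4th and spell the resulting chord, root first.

Transposed root: Bb → Fb (augmented 4th down). So we spell Fb major seventh:
Fb — root
Ab — major 3rd
Cb — perfect 5th
Eb — major 7th

Fb, Ab, Cb, Eb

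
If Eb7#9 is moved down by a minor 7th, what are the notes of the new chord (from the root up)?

F, A, C, Eb, G#

A minor 7th down from Eb is F, so the new chord is F dominant seventh sharp nine.
Root: F
Major 3rd (3rd): A
Perfect 5th (5th): C
Minor 7th (7th): Eb
Augmented 9th (9th): G#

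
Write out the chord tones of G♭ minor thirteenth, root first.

G♭ minor thirteenth is a minor thirteenth built on G-flat.
G-flat — root
B-double-flat — minor 3rd
D-flat — perfect 5th
F-flat — minor 7th
A-flat — major 9th
C-flat — perfect 11th
E-flat — major 13th

G-flat, B-double-flat, D-flat, F-flat, A-flat, C-flat, E-flat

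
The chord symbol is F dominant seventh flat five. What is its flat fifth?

C-flat

F dominant seventh flat five is built on F; its 5th is a diminished 5th above the root.
A fifth above F uses the letter C, and the diminished 5th above F is C-flat.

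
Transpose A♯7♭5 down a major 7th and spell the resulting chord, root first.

B D♯ F A

A major 7th down from A♯ is B, so the new chord is B dominant seventh flat five.
- root: B
- major 3rd: D♯
- diminished 5th: F
- minor 7th: A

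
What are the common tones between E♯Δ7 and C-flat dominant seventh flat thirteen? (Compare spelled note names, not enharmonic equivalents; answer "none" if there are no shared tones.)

E♯Δ7: E♯ G𝄪 B♯ D𝄪
C-flat dominant seventh flat thirteen: C♭ E♭ G♭ B𝄫 A𝄫
Common to both → none.

none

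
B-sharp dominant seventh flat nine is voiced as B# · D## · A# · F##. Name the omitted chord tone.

The full B-sharp dominant seventh flat nine chord is B#, D##, F##, A#, C#.
Comparing with the voicing, the minor 9th (9th) — C# — is absent.

C#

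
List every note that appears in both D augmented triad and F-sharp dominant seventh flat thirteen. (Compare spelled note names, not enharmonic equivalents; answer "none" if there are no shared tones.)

D augmented triad = D, F-sharp, A-sharp.
F-sharp dominant seventh flat thirteen = F-sharp, A-sharp, C-sharp, E, D.
Shared: D, F-sharp, A-sharp.

D F-sharp A-sharp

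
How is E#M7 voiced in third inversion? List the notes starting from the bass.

In root position, E#M7 is E#–G##–B#–D##.
Third inversion puts the seventh (D##) in the bass.

D##, E#, G##, B#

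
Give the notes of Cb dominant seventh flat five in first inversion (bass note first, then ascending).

E♭  G𝄫  B𝄫  C♭

Cb dominant seventh flat five = C♭–E♭–G𝄫–B𝄫; first inversion → third (E♭) lowest.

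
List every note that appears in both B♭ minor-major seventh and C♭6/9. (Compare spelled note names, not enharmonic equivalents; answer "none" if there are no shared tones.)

Db

B♭ minor-major seventh = Bb, Db, F, A.
C♭6/9 = Cb, Eb, Gb, Ab, Db.
Shared: Db.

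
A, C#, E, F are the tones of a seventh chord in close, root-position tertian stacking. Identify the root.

F

Arranged so that each adjacent pair is a third by letter name: F – A – C# – E.
The bottom of that stack, F, is the root (this is F augmented major seventh).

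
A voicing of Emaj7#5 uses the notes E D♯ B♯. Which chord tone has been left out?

The full Emaj7#5 chord is E, G♯, B♯, D♯.
Comparing with the voicing, the major 3rd (3rd) — G♯ — is absent.

G♯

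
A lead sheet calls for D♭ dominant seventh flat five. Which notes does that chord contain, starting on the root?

Db F Abb Cb

D♭ dominant seventh flat five is a dominant seventh flat five built on Db.
Db — root
F — major 3rd
Abb — diminished 5th
Cb — minor 7th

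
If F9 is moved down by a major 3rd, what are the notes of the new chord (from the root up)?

Db  F  Ab  Cb  Eb

F down a major 3rd → Db. New chord: Db dominant ninth.
Db — root
F — major 3rd
Ab — perfect 5th
Cb — minor 7th
Eb — major 9th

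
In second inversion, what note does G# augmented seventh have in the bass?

G# augmented seventh in root position is G#–B#–D##–F#.
Second inversion places the fifth in the bass, which is D##.

D##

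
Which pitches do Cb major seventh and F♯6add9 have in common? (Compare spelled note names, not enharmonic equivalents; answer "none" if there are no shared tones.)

none

Cb major seventh = C♭, E♭, G♭, B♭.
F♯6add9 = F♯, A♯, C♯, D♯, G♯.
Shared: none.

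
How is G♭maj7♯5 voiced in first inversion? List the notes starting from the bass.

In root position, G♭maj7♯5 is Gb–Bb–D–F.
First inversion puts the third (Bb) in the bass.

Bb D F Gb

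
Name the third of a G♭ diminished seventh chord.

Bbb

Root of G♭ diminished seventh = Gb. The 3rd is a minor 3rd: Gb up a minor 3rd → Bbb.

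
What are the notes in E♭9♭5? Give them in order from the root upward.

Eb  G  Bbb  Db  F

E♭9♭5 is a dominant ninth flat five built on Eb.
- root: Eb
- major 3rd: G
- diminished 5th: Bbb
- minor 7th: Db
- major 9th: F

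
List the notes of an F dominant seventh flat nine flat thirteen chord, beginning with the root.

F A C E-flat G-flat D-flat

F dominant seventh flat nine flat thirteen: dominant seventh flat nine flat thirteen on F.
Root: F
Major 3rd (3rd): A
Perfect 5th (5th): C
Minor 7th (7th): E-flat
Minor 9th (9th): G-flat
Minor 13th (13th): D-flat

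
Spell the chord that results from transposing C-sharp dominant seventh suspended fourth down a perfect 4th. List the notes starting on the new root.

A perfect 4th down from C-sharp is G-sharp, so the new chord is G-sharp dominant seventh suspended fourth.
- root: G-sharp
- perfect 4th: C-sharp
- perfect 5th: D-sharp
- minor 7th: F-sharp

G-sharp, C-sharp, D-sharp, F-sharp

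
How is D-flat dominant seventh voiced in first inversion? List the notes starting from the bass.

F – Ab – Cb – Db

D-flat dominant seventh = Db–F–Ab–Cb; first inversion → third (F) lowest.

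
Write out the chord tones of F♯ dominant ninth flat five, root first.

F♯ dominant ninth flat five is a dominant ninth flat five built on F#.
- root: F#
- major 3rd: A#
- diminished 5th: C
- minor 7th: E
- major 9th: G#

F#  A#  C  E  G#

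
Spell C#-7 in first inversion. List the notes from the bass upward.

C#-7 = C#–E–G#–B; first inversion → third (E) lowest.

E, G#, B, C#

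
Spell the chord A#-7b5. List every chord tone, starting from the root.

A#-7b5 is a half-diminished seventh built on A#.
Root: A#
Minor 3rd (3rd): C#
Diminished 5th (5th): E
Minor 7th (7th): G#

A#, C#, E, G#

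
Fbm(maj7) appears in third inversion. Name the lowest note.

Fbm(maj7) = Fb–Abb–Cb–Eb. Third inversion → seventh in the bass = Eb.

Eb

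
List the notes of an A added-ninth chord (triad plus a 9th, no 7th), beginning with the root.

A  C#  E  B

Root A, quality added-ninth:
Root: A
Major 3rd (3rd): C#
Perfect 5th (5th): E
Major 9th (9th): B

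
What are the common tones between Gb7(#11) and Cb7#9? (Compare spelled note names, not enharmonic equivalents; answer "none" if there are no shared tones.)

Gb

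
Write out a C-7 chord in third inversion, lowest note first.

Bb, C, Eb, G

In root position, C-7 is C–Eb–G–Bb.
Third inversion puts the seventh (Bb) in the bass.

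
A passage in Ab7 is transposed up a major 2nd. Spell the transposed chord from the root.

Bb  D  F  Ab

Ab up a major 2nd → Bb. New chord: Bb dominant seventh.
root → Bb
3rd (major 3rd) → D
5th (perfect 5th) → F
7th (minor 7th) → Ab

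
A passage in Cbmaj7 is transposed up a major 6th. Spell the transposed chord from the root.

A♭  C  E♭  G

Transposed root: C♭ → A♭ (major 6th up). So we spell A♭ major seventh:
Root: A♭
Major 3rd (3rd): C
Perfect 5th (5th): E♭
Major 7th (7th): G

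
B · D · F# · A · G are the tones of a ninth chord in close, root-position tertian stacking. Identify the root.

Arranged so that each adjacent pair is a third by letter name: G – B – D – F# – A.
The bottom of that stack, G, is the root (this is G major ninth).

G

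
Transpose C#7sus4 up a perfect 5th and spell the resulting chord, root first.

Transposed root: C# → G# (perfect 5th up). So we spell G# dominant seventh suspended fourth:
Root: G#
Perfect 4th (4th): C#
Perfect 5th (5th): D#
Minor 7th (7th): F#

G# C# D# F#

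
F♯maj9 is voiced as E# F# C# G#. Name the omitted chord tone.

The full F♯maj9 chord is F#, A#, C#, E#, G#.
Comparing with the voicing, the major 3rd (3rd) — A# — is absent.

A#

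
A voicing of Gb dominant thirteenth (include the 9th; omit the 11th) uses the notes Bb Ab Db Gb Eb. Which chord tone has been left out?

Gb dominant thirteenth = Gb, Bb, Db, Fb, Ab, Eb. The voicing lacks the 7th (minor 7th), Fb.

Fb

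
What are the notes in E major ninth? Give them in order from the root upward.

E major ninth: major ninth on E.
- root: E
- major 3rd: G#
- perfect 5th: B
- major 7th: D#
- major 9th: F#

E, G#, B, D#, F#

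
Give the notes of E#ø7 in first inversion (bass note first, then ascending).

G#  B  D#  E#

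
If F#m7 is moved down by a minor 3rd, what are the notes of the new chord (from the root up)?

D#, F#, A#, C#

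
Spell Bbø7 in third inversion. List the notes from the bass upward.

In root position, Bbø7 is Bb–Db–Fb–Ab.
Third inversion puts the seventh (Ab) in the bass.

Ab  Bb  Db  Fb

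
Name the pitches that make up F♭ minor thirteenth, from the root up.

Fb Abb Cb Ebb Gb Bbb Db

F♭ minor thirteenth: minor thirteenth on Fb.
Root: Fb
Minor 3rd (3rd): Abb
Perfect 5th (5th): Cb
Minor 7th (7th): Ebb
Major 9th (9th): Gb
Perfect 11th (11th): Bbb
Major 13th (13th): Db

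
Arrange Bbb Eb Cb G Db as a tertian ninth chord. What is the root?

Arranged so that each adjacent pair is a third by letter name: Cb – Eb – G – Bbb – Db.
The bottom of that stack, Cb, is the root (this is Cb dominant ninth sharp five).

Cb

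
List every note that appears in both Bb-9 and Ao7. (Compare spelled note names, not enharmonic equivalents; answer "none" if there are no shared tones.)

C

Bb-9: Bb Db F Ab C
Ao7: A C Eb Gb
Common to both → C.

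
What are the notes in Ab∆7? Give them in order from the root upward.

Ab∆7 is a major seventh built on Ab.
Ab — root
C — major 3rd
Eb — perfect 5th
G — major 7th

Ab – C – Eb – G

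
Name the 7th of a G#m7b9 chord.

F#

Root of G#m7b9 = G#. The 7th is a minor 7th: G# up a minor 7th → F#.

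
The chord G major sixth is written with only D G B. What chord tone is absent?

E

G major sixth = G, B, D, E. The voicing lacks the 6th (major 6th), E.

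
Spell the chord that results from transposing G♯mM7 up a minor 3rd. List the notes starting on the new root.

A minor 3rd up from G♯ is B, so the new chord is B minor-major seventh.
Root: B
Minor 3rd (3rd): D
Perfect 5th (5th): F♯
Major 7th (7th): A♯

B, D, F♯, A♯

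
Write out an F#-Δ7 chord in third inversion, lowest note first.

In root position, F#-Δ7 is F#–A–C#–E#.
Third inversion puts the seventh (E#) in the bass.

E#  F#  A  C#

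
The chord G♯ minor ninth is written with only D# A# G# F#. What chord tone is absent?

G♯ minor ninth = G#, B, D#, F#, A#. The voicing lacks the 3rd (minor 3rd), B.

B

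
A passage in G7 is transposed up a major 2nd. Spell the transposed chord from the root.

A  C♯  E  G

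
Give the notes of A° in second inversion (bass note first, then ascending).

Eb – A – C

A° = A–C–Eb; second inversion → fifth (Eb) lowest.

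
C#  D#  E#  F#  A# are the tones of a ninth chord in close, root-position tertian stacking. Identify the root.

D#

Arranged so that each adjacent pair is a third by letter name: D# – F# – A# – C# – E#.
The bottom of that stack, D#, is the root (this is D# minor ninth).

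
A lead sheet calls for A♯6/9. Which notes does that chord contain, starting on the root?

A# – C## – E# – F## – B#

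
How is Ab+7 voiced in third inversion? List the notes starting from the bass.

Gb, Ab, C, E

Ab+7 = Ab–C–E–Gb; third inversion → seventh (Gb) lowest.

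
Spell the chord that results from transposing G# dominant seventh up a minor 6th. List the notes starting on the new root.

E, G-sharp, B, D

G-sharp up a minor 6th → E. New chord: E dominant seventh.
E — root
G-sharp — major 3rd
B — perfect 5th
D — minor 7th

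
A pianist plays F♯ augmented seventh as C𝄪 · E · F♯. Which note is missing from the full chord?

A♯

The full F♯ augmented seventh chord is F♯, A♯, C𝄪, E.
Comparing with the voicing, the major 3rd (3rd) — A♯ — is absent.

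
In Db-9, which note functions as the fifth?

Db-9 is built on D♭; its 5th is a perfect 5th above the root.
A fifth above D uses the letter A, and the perfect 5th above D♭ is A♭.

A♭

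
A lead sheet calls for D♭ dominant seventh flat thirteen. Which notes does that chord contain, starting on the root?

Db F Ab Cb Bbb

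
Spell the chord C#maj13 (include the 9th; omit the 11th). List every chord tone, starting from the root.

Root C#, quality major thirteenth:
Root: C#
Major 3rd (3rd): E#
Perfect 5th (5th): G#
Major 7th (7th): B#
Major 9th (9th): D#
Major 13th (13th): A#

C# E# G# B# D# A#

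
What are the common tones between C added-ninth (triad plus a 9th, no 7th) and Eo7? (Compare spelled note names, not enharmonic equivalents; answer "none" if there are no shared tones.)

C added-ninth: C E G D
Eo7: E G Bb Db
Common to both → E, G.

E G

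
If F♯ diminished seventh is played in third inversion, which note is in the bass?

F♯ diminished seventh = F-sharp–A–C–E-flat. Third inversion → seventh in the bass = E-flat.

E-flat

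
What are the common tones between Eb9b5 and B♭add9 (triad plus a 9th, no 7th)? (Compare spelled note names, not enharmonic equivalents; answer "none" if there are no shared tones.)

F

Eb9b5: Eb G Bbb Db F
B♭add9: Bb D F C
Common to both → F.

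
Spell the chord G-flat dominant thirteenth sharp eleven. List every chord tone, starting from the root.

G-flat dominant thirteenth sharp eleven: dominant thirteenth sharp eleven on G♭.
G♭ — root
B♭ — major 3rd
D♭ — perfect 5th
F♭ — minor 7th
A♭ — major 9th
C — augmented 11th
E♭ — major 13th

G♭ – B♭ – D♭ – F♭ – A♭ – C – E♭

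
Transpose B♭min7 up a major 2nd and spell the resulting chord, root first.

A major 2nd up from Bb is C, so the new chord is C minor seventh.
- root: C
- minor 3rd: Eb
- perfect 5th: G
- minor 7th: Bb

C, Eb, G, Bb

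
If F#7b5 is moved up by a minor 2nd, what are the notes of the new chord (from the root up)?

G B Db F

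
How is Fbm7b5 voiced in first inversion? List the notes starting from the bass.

Abb – Cbb – Ebb – Fb

In root position, Fbm7b5 is Fb–Abb–Cbb–Ebb.
First inversion puts the third (Abb) in the bass.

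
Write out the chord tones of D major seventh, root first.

D major seventh: major seventh on D.
D — root
F# — major 3rd
A — perfect 5th
C# — major 7th

D, F#, A, C#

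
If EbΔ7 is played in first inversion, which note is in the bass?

EbΔ7 in root position is Eb–G–Bb–D.
First inversion places the third in the bass, which is G.

G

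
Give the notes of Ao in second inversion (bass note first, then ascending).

Eb A C

In root position, Ao is A–C–Eb.
Second inversion puts the fifth (Eb) in the bass.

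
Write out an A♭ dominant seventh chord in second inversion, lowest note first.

E-flat, G-flat, A-flat, C

In root position, A♭ dominant seventh is A-flat–C–E-flat–G-flat.
Second inversion puts the fifth (E-flat) in the bass.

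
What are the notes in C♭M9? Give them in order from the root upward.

C♭, E♭, G♭, B♭, D♭

C♭M9 is a major ninth built on C♭.
C♭ — root
E♭ — major 3rd
G♭ — perfect 5th
B♭ — major 7th
D♭ — major 9th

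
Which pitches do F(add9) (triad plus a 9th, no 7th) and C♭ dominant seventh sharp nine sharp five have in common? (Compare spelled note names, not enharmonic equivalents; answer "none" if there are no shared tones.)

F(add9) = F, A, C, G.
C♭ dominant seventh sharp nine sharp five = Cb, Eb, G, Bbb, D.
Shared: G.

G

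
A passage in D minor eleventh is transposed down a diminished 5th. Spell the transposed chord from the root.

D down a diminished 5th → G-sharp. New chord: G-sharp minor eleventh.
- root: G-sharp
- minor 3rd: B
- perfect 5th: D-sharp
- minor 7th: F-sharp
- major 9th: A-sharp
- perfect 11th: C-sharp

G-sharp, B, D-sharp, F-sharp, A-sharp, C-sharp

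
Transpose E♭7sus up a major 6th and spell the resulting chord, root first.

Transposed root: E♭ → C (major 6th up). So we spell C dominant seventh suspended fourth:
- root: C
- perfect 4th: F
- perfect 5th: G
- minor 7th: B♭

C, F, G, B♭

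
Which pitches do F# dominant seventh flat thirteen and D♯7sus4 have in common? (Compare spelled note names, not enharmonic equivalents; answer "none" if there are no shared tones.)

A#, C#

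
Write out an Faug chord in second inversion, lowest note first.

C#, F, A

Faug = F–A–C#; second inversion → fifth (C#) lowest.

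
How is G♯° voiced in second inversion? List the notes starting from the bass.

D, G#, B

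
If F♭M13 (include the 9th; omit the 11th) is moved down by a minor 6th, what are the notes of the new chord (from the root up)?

Fb down a minor 6th → Ab. New chord: Ab major thirteenth.
Root: Ab
Major 3rd (3rd): C
Perfect 5th (5th): Eb
Major 7th (7th): G
Major 9th (9th): Bb
Major 13th (13th): F

Ab, C, Eb, G, Bb, F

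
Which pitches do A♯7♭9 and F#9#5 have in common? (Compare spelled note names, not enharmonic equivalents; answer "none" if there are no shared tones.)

A#, C##, G#

A♯7♭9: A# C## E# G# B
F#9#5: F# A# C## E G#
Common to both → A#, C##, G#.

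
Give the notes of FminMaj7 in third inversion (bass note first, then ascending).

E  F  Ab  C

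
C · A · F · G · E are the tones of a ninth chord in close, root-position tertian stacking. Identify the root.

F

Arranged so that each adjacent pair is a third by letter name: F – A – C – E – G.
The bottom of that stack, F, is the root (this is F major ninth).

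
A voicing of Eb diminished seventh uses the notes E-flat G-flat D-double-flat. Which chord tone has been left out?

B-double-flat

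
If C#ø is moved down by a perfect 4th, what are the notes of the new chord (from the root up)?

G# – B – D – F#

C# down a perfect 4th → G#. New chord: G# half-diminished seventh.
G# — root
B — minor 3rd
D — diminished 5th
F# — minor 7th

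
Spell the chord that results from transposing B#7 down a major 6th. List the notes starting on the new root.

D# – F## – A# – C#

A major 6th down from B# is D#, so the new chord is D# dominant seventh.
- root: D#
- major 3rd: F##
- perfect 5th: A#
- minor 7th: C#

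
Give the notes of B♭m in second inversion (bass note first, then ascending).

F – Bb – Db

B♭m = Bb–Db–F; second inversion → fifth (F) lowest.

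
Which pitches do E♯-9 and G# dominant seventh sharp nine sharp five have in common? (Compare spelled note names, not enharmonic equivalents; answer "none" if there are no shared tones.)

E♯-9 = E#, G#, B#, D#, F##.
G# dominant seventh sharp nine sharp five = G#, B#, D##, F#, A##.
Shared: G#, B#.

G# – B#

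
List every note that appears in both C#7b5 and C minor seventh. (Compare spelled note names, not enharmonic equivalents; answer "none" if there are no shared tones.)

C#7b5: C# E# G B
C minor seventh: C Eb G Bb
Common to both → G.

G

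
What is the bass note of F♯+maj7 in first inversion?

A#

F♯+maj7 = F#–A#–C##–E#. First inversion → third in the bass = A#.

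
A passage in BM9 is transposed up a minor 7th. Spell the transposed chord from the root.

A, C#, E, G#, B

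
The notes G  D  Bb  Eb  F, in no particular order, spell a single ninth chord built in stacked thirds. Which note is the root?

Stacking in thirds gives Eb – G – Bb – D – F, so Eb is the root — Eb major ninth.

Eb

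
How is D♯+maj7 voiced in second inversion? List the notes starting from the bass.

In root position, D♯+maj7 is D♯–F𝄪–A𝄪–C𝄪.
Second inversion puts the fifth (A𝄪) in the bass.

A𝄪  C𝄪  D♯  F𝄪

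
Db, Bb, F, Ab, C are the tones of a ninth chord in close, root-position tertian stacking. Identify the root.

Bb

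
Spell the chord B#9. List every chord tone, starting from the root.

B# D## F## A# C##

B#9: dominant ninth on B#.
- root: B#
- major 3rd: D##
- perfect 5th: F##
- minor 7th: A#
- major 9th: C##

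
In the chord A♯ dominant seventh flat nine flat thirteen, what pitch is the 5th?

A♯ dominant seventh flat nine flat thirteen is built on A-sharp; its 5th is a perfect 5th above the root.
A fifth above A uses the letter E, and the perfect 5th above A-sharp is E-sharp.

E-sharp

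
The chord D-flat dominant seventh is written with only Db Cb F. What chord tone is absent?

Ab

The full D-flat dominant seventh chord is Db, F, Ab, Cb.
Comparing with the voicing, the perfect 5th (5th) — Ab — is absent.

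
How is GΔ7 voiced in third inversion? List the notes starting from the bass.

In root position, GΔ7 is G–B–D–F♯.
Third inversion puts the seventh (F♯) in the bass.

F♯ G B D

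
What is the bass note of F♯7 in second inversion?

C#

F♯7 in root position is F#–A#–C#–E.
Second inversion places the fifth in the bass, which is C#.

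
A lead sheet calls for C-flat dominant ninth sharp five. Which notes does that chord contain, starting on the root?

C♭, E♭, G, B𝄫, D♭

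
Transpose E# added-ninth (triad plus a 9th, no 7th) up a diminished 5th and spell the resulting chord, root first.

A diminished 5th up from E♯ is B, so the new chord is B added-ninth.
B — root
D♯ — major 3rd
F♯ — perfect 5th
C♯ — major 9th

B – D♯ – F♯ – C♯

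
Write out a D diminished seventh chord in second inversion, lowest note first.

A-flat  C-flat  D  F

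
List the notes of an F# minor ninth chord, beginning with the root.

F-sharp  A  C-sharp  E  G-sharp

F# minor ninth: minor ninth on F-sharp.
Root: F-sharp
Minor 3rd (3rd): A
Perfect 5th (5th): C-sharp
Minor 7th (7th): E
Major 9th (9th): G-sharp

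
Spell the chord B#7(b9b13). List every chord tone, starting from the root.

Root B♯, quality dominant seventh flat nine flat thirteen:
B♯ — root
D𝄪 — major 3rd
F𝄪 — perfect 5th
A♯ — minor 7th
C♯ — minor 9th
G♯ — minor 13th

B♯ – D𝄪 – F𝄪 – A♯ – C♯ – G♯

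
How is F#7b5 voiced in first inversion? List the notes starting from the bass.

A# C E F#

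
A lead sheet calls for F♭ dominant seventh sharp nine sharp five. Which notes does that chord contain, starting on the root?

Fb, Ab, C, Ebb, G

Root Fb, quality dominant seventh sharp nine sharp five:
Root: Fb
Major 3rd (3rd): Ab
Augmented 5th (5th): C
Minor 7th (7th): Ebb
Augmented 9th (9th): G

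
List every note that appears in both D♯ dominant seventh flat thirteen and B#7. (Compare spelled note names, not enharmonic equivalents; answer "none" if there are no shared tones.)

F𝄪, A♯

D♯ dominant seventh flat thirteen = D♯, F𝄪, A♯, C♯, B.
B#7 = B♯, D𝄪, F𝄪, A♯.
Shared: F𝄪, A♯.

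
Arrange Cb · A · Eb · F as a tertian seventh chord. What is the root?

Stacking in thirds gives F – A – Cb – Eb, so F is the root — F dominant seventh flat five.

F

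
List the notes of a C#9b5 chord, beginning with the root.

C#9b5: dominant ninth flat five on C#.
root → C#
3rd (major 3rd) → E#
5th (diminished 5th) → G
7th (minor 7th) → B
9th (major 9th) → D#

C#  E#  G  B  D#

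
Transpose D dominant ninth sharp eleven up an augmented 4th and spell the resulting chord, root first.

G#  B#  D#  F#  A#  C##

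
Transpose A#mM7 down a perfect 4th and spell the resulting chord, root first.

E#, G#, B#, D##

A perfect 4th down from A# is E#, so the new chord is E# minor-major seventh.
root → E#
3rd (minor 3rd) → G#
5th (perfect 5th) → B#
7th (major 7th) → D##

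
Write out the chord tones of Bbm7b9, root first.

Bb, Db, F, Ab, Cb

Bbm7b9 is a minor seventh flat nine built on Bb.
- root: Bb
- minor 3rd: Db
- perfect 5th: F
- minor 7th: Ab
- minor 9th: Cb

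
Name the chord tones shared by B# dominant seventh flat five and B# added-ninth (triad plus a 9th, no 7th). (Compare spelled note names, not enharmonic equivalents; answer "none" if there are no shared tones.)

B# dominant seventh flat five = B-sharp, D-double-sharp, F-sharp, A-sharp.
B# added-ninth = B-sharp, D-double-sharp, F-double-sharp, C-double-sharp.
Shared: B-sharp, D-double-sharp.

B-sharp – D-double-sharp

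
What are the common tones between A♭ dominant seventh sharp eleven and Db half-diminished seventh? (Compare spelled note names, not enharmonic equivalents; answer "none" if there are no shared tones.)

A♭ dominant seventh sharp eleven = A-flat, C, E-flat, G-flat, D.
Db half-diminished seventh = D-flat, F-flat, A-double-flat, C-flat.
Shared: none.

none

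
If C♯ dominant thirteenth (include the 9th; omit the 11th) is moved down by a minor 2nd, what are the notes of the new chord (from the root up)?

B# – D## – F## – A# – C## – G##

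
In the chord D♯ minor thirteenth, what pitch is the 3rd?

F♯

Root of D♯ minor thirteenth = D♯. The 3rd is a minor 3rd: D♯ up a minor 3rd → F♯.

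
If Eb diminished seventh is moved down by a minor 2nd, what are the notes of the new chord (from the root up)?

Eb down a minor 2nd → D. New chord: D diminished seventh.
root → D
3rd (minor 3rd) → F
5th (diminished 5th) → Ab
7th (diminished 7th) → Cb

D – F – Ab – Cb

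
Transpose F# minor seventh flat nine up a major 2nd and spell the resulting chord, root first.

A major 2nd up from F# is G#, so the new chord is G# minor seventh flat nine.
Root: G#
Minor 3rd (3rd): B
Perfect 5th (5th): D#
Minor 7th (7th): F#
Minor 9th (9th): A

G# – B – D# – F# – A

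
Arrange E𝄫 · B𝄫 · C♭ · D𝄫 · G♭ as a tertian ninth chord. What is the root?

Arranged so that each adjacent pair is a third by letter name: C♭ – E𝄫 – G♭ – B𝄫 – D𝄫.
The bottom of that stack, C♭, is the root (this is C♭ minor seventh flat nine).

C♭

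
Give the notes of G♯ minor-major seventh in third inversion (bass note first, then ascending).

In root position, G♯ minor-major seventh is G#–B–D#–F##.
Third inversion puts the seventh (F##) in the bass.

F##  G#  B  D#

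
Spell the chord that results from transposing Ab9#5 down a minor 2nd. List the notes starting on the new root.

G, B, D#, F, A

Ab down a minor 2nd → G. New chord: G dominant ninth sharp five.
Root: G
Major 3rd (3rd): B
Augmented 5th (5th): D#
Minor 7th (7th): F
Major 9th (9th): A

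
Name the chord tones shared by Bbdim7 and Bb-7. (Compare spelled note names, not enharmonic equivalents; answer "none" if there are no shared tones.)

Bbdim7 = B♭, D♭, F♭, A𝄫.
Bb-7 = B♭, D♭, F, A♭.
Shared: B♭, D♭.

B♭  D♭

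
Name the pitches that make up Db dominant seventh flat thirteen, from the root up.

Db dominant seventh flat thirteen: dominant seventh flat thirteen on D-flat.
Root: D-flat
Major 3rd (3rd): F
Perfect 5th (5th): A-flat
Minor 7th (7th): C-flat
Minor 13th (13th): B-double-flat

D-flat – F – A-flat – C-flat – B-double-flat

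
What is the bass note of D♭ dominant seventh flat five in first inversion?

F

D♭ dominant seventh flat five = Db–F–Abb–Cb. First inversion → third in the bass = F.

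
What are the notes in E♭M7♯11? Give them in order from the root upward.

E♭M7♯11: major seventh sharp eleven on Eb.
Eb — root
G — major 3rd
Bb — perfect 5th
D — major 7th
A — augmented 11th

Eb  G  Bb  D  A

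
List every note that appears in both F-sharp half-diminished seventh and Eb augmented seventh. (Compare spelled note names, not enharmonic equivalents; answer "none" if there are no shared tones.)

none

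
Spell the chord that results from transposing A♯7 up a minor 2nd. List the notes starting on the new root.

A# up a minor 2nd → B. New chord: B dominant seventh.
root → B
3rd (major 3rd) → D#
5th (perfect 5th) → F#
7th (minor 7th) → A

B D# F# A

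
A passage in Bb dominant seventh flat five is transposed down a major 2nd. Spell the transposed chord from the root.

A♭  C  E𝄫  G♭

B♭ down a major 2nd → A♭. New chord: A♭ dominant seventh flat five.
Root: A♭
Major 3rd (3rd): C
Diminished 5th (5th): E𝄫
Minor 7th (7th): G♭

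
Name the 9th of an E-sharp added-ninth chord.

E-sharp added-ninth is built on E♯; its 9th is a major 9th above the root.
A second above E uses the letter F, and the major 9th above E♯ is F𝄪.

F𝄪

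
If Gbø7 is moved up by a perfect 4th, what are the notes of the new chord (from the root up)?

A perfect 4th up from Gb is Cb, so the new chord is Cb half-diminished seventh.
Cb — root
Ebb — minor 3rd
Gbb — diminished 5th
Bbb — minor 7th

Cb – Ebb – Gbb – Bbb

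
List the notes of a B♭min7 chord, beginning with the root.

B♭min7: minor seventh on Bb.
- root: Bb
- minor 3rd: Db
- perfect 5th: F
- minor 7th: Ab

Bb – Db – F – Ab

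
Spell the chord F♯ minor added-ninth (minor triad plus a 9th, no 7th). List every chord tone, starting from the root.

Root F#, quality minor added-ninth:
F# — root
A — minor 3rd
C# — perfect 5th
G# — major 9th

F#, A, C#, G#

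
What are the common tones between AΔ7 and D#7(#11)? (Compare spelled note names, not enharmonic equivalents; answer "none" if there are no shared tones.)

C#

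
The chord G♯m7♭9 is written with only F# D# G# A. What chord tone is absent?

The full G♯m7♭9 chord is G#, B, D#, F#, A.
Comparing with the voicing, the minor 3rd (3rd) — B — is absent.

B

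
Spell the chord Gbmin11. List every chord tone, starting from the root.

Gb, Bbb, Db, Fb, Ab, Cb

Gbmin11: minor eleventh on Gb.
root → Gb
3rd (minor 3rd) → Bbb
5th (perfect 5th) → Db
7th (minor 7th) → Fb
9th (major 9th) → Ab
11th (perfect 11th) → Cb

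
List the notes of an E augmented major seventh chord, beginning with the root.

E G♯ B♯ D♯

E augmented major seventh is an augmented major seventh built on E.
- root: E
- major 3rd: G♯
- augmented 5th: B♯
- major 7th: D♯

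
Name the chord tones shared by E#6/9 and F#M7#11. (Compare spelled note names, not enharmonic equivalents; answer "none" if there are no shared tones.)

E#6/9 = E♯, G𝄪, B♯, C𝄪, F𝄪.
F#M7#11 = F♯, A♯, C♯, E♯, B♯.
Shared: E♯, B♯.

E♯, B♯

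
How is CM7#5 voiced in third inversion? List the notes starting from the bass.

B C E G#

In root position, CM7#5 is C–E–G#–B.
Third inversion puts the seventh (B) in the bass.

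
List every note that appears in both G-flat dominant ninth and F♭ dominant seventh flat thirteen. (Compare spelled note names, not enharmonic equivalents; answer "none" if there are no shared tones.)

F-flat, A-flat

G-flat dominant ninth = G-flat, B-flat, D-flat, F-flat, A-flat.
F♭ dominant seventh flat thirteen = F-flat, A-flat, C-flat, E-double-flat, D-double-flat.
Shared: F-flat, A-flat.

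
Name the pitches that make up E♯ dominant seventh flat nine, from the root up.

E# G## B# D# F#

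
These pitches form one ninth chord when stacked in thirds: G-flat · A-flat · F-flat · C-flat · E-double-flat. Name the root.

Arranged so that each adjacent pair is a third by letter name: F-flat – A-flat – C-flat – E-double-flat – G-flat.
The bottom of that stack, F-flat, is the root (this is F-flat dominant ninth).

F-flat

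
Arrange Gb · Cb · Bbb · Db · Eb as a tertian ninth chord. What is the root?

Cb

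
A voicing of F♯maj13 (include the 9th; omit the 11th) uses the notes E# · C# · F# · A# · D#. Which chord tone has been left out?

F♯maj13 = F#, A#, C#, E#, G#, D#. The voicing lacks the 9th (major 9th), G#.

G#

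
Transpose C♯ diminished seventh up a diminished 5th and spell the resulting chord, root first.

G  Bb  Db  Fb

A diminished 5th up from C# is G, so the new chord is G diminished seventh.
- root: G
- minor 3rd: Bb
- diminished 5th: Db
- diminished 7th: Fb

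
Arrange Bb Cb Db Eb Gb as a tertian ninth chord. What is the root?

Cb

Arranged so that each adjacent pair is a third by letter name: Cb – Eb – Gb – Bb – Db.
The bottom of that stack, Cb, is the root (this is Cb major ninth).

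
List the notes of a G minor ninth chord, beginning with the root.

G minor ninth: minor ninth on G.
G — root
B♭ — minor 3rd
D — perfect 5th
F — minor 7th
A — major 9th

G, B♭, D, F, A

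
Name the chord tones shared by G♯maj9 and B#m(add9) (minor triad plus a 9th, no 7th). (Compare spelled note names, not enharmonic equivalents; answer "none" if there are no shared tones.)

G♯maj9 = G♯, B♯, D♯, F𝄪, A♯.
B#m(add9) = B♯, D♯, F𝄪, C𝄪.
Shared: B♯, D♯, F𝄪.

B♯, D♯, F𝄪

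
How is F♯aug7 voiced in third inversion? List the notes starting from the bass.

F♯aug7 = F#–A#–C##–E; third inversion → seventh (E) lowest.

E, F#, A#, C##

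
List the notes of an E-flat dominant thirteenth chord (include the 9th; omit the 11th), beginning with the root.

E-flat dominant thirteenth is a dominant thirteenth built on E-flat.
root → E-flat
3rd (major 3rd) → G
5th (perfect 5th) → B-flat
7th (minor 7th) → D-flat
9th (major 9th) → F
13th (major 13th) → C

E-flat – G – B-flat – D-flat – F – C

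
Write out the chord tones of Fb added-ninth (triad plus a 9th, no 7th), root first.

Fb, Ab, Cb, Gb

Fb added-ninth: added-ninth on Fb.
- root: Fb
- major 3rd: Ab
- perfect 5th: Cb
- major 9th: Gb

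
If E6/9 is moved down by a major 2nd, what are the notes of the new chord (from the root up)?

D, F#, A, B, E

A major 2nd down from E is D, so the new chord is D six-nine.
root → D
3rd (major 3rd) → F#
5th (perfect 5th) → A
6th (major 6th) → B
9th (major 9th) → E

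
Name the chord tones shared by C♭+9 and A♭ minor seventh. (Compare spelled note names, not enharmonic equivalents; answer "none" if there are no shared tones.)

Cb – Eb

C♭+9 = Cb, Eb, G, Bbb, Db.
A♭ minor seventh = Ab, Cb, Eb, Gb.
Shared: Cb, Eb.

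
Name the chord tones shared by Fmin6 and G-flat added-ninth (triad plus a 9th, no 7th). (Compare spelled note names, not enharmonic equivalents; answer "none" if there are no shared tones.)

Ab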